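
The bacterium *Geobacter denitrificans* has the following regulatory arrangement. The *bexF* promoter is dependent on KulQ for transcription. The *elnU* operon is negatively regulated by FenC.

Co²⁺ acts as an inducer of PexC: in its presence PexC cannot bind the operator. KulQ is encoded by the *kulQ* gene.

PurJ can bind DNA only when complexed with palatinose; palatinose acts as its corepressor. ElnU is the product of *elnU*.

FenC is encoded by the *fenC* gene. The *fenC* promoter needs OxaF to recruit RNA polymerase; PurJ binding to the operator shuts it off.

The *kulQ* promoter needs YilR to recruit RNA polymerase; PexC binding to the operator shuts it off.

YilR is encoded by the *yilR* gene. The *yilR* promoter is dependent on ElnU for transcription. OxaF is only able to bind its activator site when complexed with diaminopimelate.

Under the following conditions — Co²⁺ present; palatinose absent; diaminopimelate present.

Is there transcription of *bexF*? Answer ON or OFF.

OFF

Diaminopimelate is present, so OxaF is active.
Palatinose is absent, so PurJ is inactive.
No repressor is bound and OxaF is active, so *fenC* is transcribed.
So FenC is produced and active.
With repressor FenC bound, *elnU* is not transcribed.
So ElnU is not produced.
Required activator ElnU is absent, so *yilR* is not transcribed.
So YilR is not produced.
Co²⁺ is present, so PexC is inactive.
Required activator YilR is absent, so *kulQ* is not transcribed.
So KulQ is not produced.
Required activator KulQ is absent, so *bexF* is not transcribed.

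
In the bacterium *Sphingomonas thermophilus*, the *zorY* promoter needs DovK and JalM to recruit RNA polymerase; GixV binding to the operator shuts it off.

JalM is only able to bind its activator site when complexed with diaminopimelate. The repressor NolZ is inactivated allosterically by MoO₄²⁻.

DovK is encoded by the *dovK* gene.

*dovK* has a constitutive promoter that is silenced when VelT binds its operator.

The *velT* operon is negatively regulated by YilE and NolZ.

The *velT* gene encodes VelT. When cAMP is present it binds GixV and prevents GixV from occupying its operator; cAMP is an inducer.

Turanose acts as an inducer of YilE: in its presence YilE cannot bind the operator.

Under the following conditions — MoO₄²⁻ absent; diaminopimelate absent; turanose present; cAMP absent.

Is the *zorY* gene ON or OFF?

OFF

Turanose is present, so YilE is inactive.
MoO₄²⁻ is absent, so NolZ is active.
With repressor NolZ bound, *velT* is not transcribed.
So VelT is not produced.
With no repressor bound, *dovK* is transcribed.
So DovK is produced and active.
Diaminopimelate is absent, so JalM is inactive.
cAMP is absent, so GixV is active.
With repressor GixV bound, *zorY* is not transcribed.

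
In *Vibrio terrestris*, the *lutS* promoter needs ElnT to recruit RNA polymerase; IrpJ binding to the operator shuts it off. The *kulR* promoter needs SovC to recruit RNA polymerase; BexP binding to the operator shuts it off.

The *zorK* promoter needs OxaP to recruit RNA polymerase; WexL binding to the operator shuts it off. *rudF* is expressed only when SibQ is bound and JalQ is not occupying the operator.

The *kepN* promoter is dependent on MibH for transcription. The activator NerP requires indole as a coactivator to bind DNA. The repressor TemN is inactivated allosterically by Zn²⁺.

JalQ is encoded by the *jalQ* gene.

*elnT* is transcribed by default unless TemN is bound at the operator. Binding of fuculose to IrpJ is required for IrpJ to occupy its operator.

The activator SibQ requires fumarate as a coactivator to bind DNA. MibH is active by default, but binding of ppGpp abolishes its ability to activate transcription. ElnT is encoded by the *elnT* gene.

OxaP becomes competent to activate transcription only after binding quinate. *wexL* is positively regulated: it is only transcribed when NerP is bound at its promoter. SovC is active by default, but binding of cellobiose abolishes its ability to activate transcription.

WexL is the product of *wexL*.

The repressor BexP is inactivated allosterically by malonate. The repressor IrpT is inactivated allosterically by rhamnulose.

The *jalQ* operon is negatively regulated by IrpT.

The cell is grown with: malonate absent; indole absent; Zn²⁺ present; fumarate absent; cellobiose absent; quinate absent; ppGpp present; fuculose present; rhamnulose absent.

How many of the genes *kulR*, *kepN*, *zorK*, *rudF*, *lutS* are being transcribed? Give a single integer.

Malonate is absent, so BexP is active.
Cellobiose is absent, so SovC is active.
With repressor BexP bound, *kulR* is not transcribed.
→ *kulR* is OFF.
ppGpp is present, so MibH is inactive.
Required activator MibH is absent, so *kepN* is not transcribed.
→ *kepN* is OFF.
Indole is absent, so NerP is inactive.
Required activator NerP is absent, so *wexL* is not transcribed.
So WexL is not produced.
Quinate is absent, so OxaP is inactive.
Required activator OxaP is absent, so *zorK* is not transcribed.
→ *zorK* is OFF.
Rhamnulose is absent, so IrpT is active.
With repressor IrpT bound, *jalQ* is not transcribed.
So JalQ is not produced.
Fumarate is absent, so SibQ is inactive.
Required activator SibQ is absent, so *rudF* is not transcribed.
→ *rudF* is OFF.
Fuculose is present, so IrpJ is active.
Zn²⁺ is present, so TemN is inactive.
With no repressor bound, *elnT* is transcribed.
So ElnT is produced and active.
With repressor IrpJ bound, *lutS* is not transcribed.
→ *lutS* is OFF.
0 of the 5 genes are transcribed.

0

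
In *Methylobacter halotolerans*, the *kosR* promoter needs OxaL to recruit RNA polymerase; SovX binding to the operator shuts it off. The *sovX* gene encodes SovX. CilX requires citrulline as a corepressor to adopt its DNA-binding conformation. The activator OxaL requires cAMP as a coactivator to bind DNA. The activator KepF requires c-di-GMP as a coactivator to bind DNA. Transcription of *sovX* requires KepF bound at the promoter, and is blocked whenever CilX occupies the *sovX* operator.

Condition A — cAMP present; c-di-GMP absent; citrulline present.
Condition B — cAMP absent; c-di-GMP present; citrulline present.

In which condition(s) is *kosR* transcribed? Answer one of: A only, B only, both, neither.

A only

Condition A:
cAMP is present, so OxaL is active.
c-di-GMP is absent, so KepF is inactive.
Citrulline is present, so CilX is active.
With repressor CilX bound, *sovX* is not transcribed.
So SovX is not produced.
No repressor is bound and OxaL is active, so *kosR* is transcribed.
→ *kosR* is ON in A.
Condition B:
cAMP is absent, so OxaL is inactive.
c-di-GMP is present, so KepF is active.
Citrulline is present, so CilX is active.
With repressor CilX bound, *sovX* is not transcribed.
So SovX is not produced.
Required activator OxaL is absent, so *kosR* is not transcribed.
→ *kosR* is OFF in B.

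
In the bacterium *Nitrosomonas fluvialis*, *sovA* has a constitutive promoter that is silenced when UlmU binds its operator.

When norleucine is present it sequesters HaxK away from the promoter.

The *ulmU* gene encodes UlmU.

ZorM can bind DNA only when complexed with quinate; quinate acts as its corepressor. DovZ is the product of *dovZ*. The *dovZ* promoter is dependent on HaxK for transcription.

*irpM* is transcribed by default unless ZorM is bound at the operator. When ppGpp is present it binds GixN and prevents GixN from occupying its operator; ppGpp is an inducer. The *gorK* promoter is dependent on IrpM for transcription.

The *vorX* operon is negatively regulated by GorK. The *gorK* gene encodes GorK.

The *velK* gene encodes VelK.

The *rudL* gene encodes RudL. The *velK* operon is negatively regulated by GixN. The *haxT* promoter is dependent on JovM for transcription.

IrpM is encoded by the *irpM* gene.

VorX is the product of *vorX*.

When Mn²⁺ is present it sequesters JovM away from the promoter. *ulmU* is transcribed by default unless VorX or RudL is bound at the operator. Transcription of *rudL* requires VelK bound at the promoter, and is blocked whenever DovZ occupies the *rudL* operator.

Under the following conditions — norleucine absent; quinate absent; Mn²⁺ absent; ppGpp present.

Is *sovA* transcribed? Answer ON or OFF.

Quinate is absent, so ZorM is inactive.
With no repressor bound, *irpM* is transcribed.
So IrpM is produced and active.
No repressor is bound and IrpM is active, so *gorK* is transcribed.
So GorK is produced and active.
With repressor GorK bound, *vorX* is not transcribed.
So VorX is not produced.
Norleucine is absent, so HaxK is active.
No repressor is bound and HaxK is active, so *dovZ* is transcribed.
So DovZ is produced and active.
ppGpp is present, so GixN is inactive.
With no repressor bound, *velK* is transcribed.
So VelK is produced and active.
With repressor DovZ bound, *rudL* is not transcribed.
So RudL is not produced.
With no repressor bound, *ulmU* is transcribed.
So UlmU is produced and active.
With repressor UlmU bound, *sovA* is not transcribed.

OFF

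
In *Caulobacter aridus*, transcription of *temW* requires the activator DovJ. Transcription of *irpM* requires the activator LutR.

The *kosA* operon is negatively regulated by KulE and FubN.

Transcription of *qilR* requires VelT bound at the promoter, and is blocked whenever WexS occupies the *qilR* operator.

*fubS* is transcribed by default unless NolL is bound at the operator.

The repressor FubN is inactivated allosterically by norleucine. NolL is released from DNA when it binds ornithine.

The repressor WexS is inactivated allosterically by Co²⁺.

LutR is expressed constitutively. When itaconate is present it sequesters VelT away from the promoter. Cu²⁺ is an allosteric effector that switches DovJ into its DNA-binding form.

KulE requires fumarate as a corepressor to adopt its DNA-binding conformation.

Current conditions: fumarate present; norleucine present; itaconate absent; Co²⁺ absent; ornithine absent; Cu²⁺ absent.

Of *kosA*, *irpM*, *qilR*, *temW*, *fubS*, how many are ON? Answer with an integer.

Fumarate is present, so KulE is active.
Norleucine is present, so FubN is inactive.
With repressor KulE bound, *kosA* is not transcribed.
→ *kosA* is OFF.
LutR is produced constitutively and is active.
No repressor is bound and LutR is active, so *irpM* is transcribed.
→ *irpM* is ON.
Itaconate is absent, so VelT is active.
Co²⁺ is absent, so WexS is active.
With repressor WexS bound, *qilR* is not transcribed.
→ *qilR* is OFF.
Cu²⁺ is absent, so DovJ is inactive.
Required activator DovJ is absent, so *temW* is not transcribed.
→ *temW* is OFF.
Ornithine is absent, so NolL is active.
With repressor NolL bound, *fubS* is not transcribed.
→ *fubS* is OFF.
1 of the 5 genes is transcribed.

1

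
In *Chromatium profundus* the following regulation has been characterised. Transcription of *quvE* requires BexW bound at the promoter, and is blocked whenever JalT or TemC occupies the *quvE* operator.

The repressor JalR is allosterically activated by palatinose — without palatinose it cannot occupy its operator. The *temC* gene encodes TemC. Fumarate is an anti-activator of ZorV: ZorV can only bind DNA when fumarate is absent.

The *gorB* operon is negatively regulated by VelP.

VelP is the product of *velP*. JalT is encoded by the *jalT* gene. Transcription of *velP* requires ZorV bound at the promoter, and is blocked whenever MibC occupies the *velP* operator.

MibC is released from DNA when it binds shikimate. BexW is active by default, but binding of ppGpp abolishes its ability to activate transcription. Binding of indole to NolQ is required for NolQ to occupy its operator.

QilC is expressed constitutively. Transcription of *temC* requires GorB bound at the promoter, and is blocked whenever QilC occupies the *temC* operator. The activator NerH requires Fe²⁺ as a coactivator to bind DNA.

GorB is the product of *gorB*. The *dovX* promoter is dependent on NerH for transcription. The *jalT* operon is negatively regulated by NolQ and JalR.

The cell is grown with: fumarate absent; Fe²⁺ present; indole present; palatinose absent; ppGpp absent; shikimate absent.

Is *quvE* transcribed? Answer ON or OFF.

ON

Indole is present, so NolQ is active.
Palatinose is absent, so JalR is inactive.
With repressor NolQ bound, *jalT* is not transcribed.
So JalT is not produced.
ppGpp is absent, so BexW is active.
QilC is produced constitutively and is active.
Fumarate is absent, so ZorV is active.
Shikimate is absent, so MibC is active.
With repressor MibC bound, *velP* is not transcribed.
So VelP is not produced.
With no repressor bound, *gorB* is transcribed.
So GorB is produced and active.
With repressor QilC bound, *temC* is not transcribed.
So TemC is not produced.
No repressor is bound and BexW is active, so *quvE* is transcribed.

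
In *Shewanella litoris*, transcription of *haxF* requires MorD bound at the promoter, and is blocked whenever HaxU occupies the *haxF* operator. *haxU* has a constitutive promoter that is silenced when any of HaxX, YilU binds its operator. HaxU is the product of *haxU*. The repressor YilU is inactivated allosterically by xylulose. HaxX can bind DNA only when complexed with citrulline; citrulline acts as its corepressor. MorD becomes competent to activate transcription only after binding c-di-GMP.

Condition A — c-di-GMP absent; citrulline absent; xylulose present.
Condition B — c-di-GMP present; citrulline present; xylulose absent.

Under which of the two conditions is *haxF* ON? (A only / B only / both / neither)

B only

Condition A:
c-di-GMP is absent, so MorD is inactive.
Citrulline is absent, so HaxX is inactive.
Xylulose is present, so YilU is inactive.
With no repressor bound, *haxU* is transcribed.
So HaxU is produced and active.
With repressor HaxU bound, *haxF* is not transcribed.
→ *haxF* is OFF in A.
Condition B:
c-di-GMP is present, so MorD is active.
Citrulline is present, so HaxX is active.
Xylulose is absent, so YilU is active.
With repressor HaxX bound, *haxU* is not transcribed.
So HaxU is not produced.
No repressor is bound and MorD is active, so *haxF* is transcribed.
→ *haxF* is ON in B.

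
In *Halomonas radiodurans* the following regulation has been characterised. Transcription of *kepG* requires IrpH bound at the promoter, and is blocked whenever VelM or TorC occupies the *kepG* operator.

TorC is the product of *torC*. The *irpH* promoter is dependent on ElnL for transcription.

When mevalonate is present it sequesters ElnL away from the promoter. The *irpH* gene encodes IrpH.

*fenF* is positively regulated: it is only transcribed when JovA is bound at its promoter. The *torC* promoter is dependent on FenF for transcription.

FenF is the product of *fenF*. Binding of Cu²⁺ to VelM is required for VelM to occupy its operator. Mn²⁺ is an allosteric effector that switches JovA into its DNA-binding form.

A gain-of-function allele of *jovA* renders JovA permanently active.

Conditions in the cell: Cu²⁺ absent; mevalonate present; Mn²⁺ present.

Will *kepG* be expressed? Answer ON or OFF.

OFF

Mevalonate is present, so ElnL is inactive.
Required activator ElnL is absent, so *irpH* is not transcribed.
So IrpH is not produced.
Cu²⁺ is absent, so VelM is inactive.
JovA is constitutively active in this strain.
No repressor is bound and JovA is active, so *fenF* is transcribed.
So FenF is produced and active.
No repressor is bound and FenF is active, so *torC* is transcribed.
So TorC is produced and active.
With repressor TorC bound, *kepG* is not transcribed.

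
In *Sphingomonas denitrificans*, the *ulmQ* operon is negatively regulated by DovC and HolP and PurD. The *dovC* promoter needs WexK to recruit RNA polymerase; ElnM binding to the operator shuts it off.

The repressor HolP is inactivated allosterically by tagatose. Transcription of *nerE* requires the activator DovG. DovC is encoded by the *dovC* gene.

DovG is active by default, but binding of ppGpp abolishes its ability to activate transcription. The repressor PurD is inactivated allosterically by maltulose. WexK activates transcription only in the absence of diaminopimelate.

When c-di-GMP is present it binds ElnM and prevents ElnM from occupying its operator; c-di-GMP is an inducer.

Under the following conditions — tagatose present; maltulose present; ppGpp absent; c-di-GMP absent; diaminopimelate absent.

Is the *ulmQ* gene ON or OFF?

ON

Diaminopimelate is absent, so WexK is active.
c-di-GMP is absent, so ElnM is active.
With repressor ElnM bound, *dovC* is not transcribed.
So DovC is not produced.
Tagatose is present, so HolP is inactive.
Maltulose is present, so PurD is inactive.
With no repressor bound, *ulmQ* is transcribed.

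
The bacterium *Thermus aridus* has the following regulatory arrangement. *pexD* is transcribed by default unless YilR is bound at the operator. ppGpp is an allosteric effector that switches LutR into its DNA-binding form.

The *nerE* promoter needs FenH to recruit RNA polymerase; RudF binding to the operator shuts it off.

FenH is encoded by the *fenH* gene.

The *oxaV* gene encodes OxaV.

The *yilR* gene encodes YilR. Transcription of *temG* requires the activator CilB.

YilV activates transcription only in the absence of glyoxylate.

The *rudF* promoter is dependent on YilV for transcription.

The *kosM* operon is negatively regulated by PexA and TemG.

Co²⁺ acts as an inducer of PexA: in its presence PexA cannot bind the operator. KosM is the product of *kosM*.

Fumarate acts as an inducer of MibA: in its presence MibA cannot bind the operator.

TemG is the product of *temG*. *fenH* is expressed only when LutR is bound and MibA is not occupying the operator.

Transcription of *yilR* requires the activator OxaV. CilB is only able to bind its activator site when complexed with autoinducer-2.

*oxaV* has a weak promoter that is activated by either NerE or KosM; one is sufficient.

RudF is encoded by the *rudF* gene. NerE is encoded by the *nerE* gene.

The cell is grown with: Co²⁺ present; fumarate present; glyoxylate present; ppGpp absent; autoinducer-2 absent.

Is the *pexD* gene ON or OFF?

Glyoxylate is present, so YilV is inactive.
Required activator YilV is absent, so *rudF* is not transcribed.
So RudF is not produced.
Fumarate is present, so MibA is inactive.
ppGpp is absent, so LutR is inactive.
Required activator LutR is absent, so *fenH* is not transcribed.
So FenH is not produced.
Required activator FenH is absent, so *nerE* is not transcribed.
So NerE is not produced.
Co²⁺ is present, so PexA is inactive.
Autoinducer-2 is absent, so CilB is inactive.
Required activator CilB is absent, so *temG* is not transcribed.
So TemG is not produced.
With no repressor bound, *kosM* is transcribed.
So KosM is produced and active.
Activator KosM is present, so *oxaV* is transcribed.
So OxaV is produced and active.
No repressor is bound and OxaV is active, so *yilR* is transcribed.
So YilR is produced and active.
With repressor YilR bound, *pexD* is not transcribed.

OFF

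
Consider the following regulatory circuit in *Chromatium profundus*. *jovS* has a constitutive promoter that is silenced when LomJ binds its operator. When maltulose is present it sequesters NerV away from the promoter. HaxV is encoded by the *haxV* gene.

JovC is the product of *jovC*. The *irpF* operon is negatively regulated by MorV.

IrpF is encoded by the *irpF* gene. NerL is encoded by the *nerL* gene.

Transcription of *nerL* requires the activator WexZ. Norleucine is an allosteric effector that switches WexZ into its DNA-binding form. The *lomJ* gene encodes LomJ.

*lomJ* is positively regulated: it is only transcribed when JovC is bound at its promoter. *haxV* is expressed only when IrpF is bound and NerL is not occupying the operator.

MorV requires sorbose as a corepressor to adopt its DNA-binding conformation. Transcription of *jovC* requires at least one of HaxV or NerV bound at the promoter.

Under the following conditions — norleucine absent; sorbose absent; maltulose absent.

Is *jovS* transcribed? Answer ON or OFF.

OFF

Norleucine is absent, so WexZ is inactive.
Required activator WexZ is absent, so *nerL* is not transcribed.
So NerL is not produced.
Sorbose is absent, so MorV is inactive.
With no repressor bound, *irpF* is transcribed.
So IrpF is produced and active.
No repressor is bound and IrpF is active, so *haxV* is transcribed.
So HaxV is produced and active.
Maltulose is absent, so NerV is active.
Activator HaxV is present, so *jovC* is transcribed.
So JovC is produced and active.
No repressor is bound and JovC is active, so *lomJ* is transcribed.
So LomJ is produced and active.
With repressor LomJ bound, *jovS* is not transcribed.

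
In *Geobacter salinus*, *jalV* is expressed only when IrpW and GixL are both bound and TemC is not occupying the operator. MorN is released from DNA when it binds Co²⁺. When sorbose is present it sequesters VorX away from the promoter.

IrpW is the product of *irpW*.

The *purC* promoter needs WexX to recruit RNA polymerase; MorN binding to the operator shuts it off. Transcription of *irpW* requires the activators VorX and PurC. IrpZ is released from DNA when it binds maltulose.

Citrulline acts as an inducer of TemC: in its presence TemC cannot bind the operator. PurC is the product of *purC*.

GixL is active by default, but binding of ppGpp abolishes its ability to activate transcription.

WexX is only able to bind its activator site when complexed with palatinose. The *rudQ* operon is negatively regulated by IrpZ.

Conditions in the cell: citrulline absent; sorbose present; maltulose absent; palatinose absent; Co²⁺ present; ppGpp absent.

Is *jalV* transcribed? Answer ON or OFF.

OFF

Sorbose is present, so VorX is inactive.
Co²⁺ is present, so MorN is inactive.
Palatinose is absent, so WexX is inactive.
Required activator WexX is absent, so *purC* is not transcribed.
So PurC is not produced.
Required activator VorX is absent, so *irpW* is not transcribed.
So IrpW is not produced.
ppGpp is absent, so GixL is active.
Citrulline is absent, so TemC is active.
With repressor TemC bound, *jalV* is not transcribed.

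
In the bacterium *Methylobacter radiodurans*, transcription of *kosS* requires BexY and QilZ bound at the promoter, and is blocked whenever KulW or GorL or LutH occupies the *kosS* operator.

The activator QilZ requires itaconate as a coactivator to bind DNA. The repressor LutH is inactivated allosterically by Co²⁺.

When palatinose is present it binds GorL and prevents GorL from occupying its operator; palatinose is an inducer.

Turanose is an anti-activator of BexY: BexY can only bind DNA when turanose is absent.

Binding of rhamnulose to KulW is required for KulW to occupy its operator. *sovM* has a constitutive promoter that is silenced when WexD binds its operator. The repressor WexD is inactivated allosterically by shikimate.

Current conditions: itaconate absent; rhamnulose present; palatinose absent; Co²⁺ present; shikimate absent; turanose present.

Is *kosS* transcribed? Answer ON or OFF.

OFF

Rhamnulose is present, so KulW is active.
Turanose is present, so BexY is inactive.
Palatinose is absent, so GorL is active.
Co²⁺ is present, so LutH is inactive.
Itaconate is absent, so QilZ is inactive.
With repressor KulW bound, *kosS* is not transcribed.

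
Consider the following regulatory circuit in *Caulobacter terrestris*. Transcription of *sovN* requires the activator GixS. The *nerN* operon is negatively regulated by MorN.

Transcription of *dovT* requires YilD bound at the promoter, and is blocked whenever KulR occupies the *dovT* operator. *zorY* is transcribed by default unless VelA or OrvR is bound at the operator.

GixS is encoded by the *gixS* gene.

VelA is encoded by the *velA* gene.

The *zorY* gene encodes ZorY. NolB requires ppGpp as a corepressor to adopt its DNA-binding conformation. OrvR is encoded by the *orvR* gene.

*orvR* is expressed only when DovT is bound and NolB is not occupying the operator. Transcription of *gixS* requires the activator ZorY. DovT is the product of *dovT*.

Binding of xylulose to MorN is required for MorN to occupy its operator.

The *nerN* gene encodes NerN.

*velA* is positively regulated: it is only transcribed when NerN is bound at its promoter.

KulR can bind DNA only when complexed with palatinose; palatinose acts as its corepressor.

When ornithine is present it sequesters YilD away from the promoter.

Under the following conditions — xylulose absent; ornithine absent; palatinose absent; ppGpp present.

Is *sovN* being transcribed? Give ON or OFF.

OFF

Xylulose is absent, so MorN is inactive.
With no repressor bound, *nerN* is transcribed.
So NerN is produced and active.
No repressor is bound and NerN is active, so *velA* is transcribed.
So VelA is produced and active.
Ornithine is absent, so YilD is active.
Palatinose is absent, so KulR is inactive.
No repressor is bound and YilD is active, so *dovT* is transcribed.
So DovT is produced and active.
ppGpp is present, so NolB is active.
With repressor NolB bound, *orvR* is not transcribed.
So OrvR is not produced.
With repressor VelA bound, *zorY* is not transcribed.
So ZorY is not produced.
Required activator ZorY is absent, so *gixS* is not transcribed.
So GixS is not produced.
Required activator GixS is absent, so *sovN* is not transcribed.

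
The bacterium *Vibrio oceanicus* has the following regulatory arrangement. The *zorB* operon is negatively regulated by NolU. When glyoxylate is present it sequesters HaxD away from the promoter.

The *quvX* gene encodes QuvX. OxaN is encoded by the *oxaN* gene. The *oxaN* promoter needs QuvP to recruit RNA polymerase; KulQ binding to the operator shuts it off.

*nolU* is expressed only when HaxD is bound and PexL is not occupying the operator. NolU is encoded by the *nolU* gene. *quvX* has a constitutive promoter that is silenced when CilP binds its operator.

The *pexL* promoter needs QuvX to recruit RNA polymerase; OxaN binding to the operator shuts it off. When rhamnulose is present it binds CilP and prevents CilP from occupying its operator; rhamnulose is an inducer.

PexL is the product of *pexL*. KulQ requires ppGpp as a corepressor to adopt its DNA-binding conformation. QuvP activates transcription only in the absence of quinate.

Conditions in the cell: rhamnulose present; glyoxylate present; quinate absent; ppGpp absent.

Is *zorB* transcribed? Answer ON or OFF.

Rhamnulose is present, so CilP is inactive.
With no repressor bound, *quvX* is transcribed.
So QuvX is produced and active.
ppGpp is absent, so KulQ is inactive.
Quinate is absent, so QuvP is active.
No repressor is bound and QuvP is active, so *oxaN* is transcribed.
So OxaN is produced and active.
With repressor OxaN bound, *pexL* is not transcribed.
So PexL is not produced.
Glyoxylate is present, so HaxD is inactive.
Required activator HaxD is absent, so *nolU* is not transcribed.
So NolU is not produced.
With no repressor bound, *zorB* is transcribed.

ON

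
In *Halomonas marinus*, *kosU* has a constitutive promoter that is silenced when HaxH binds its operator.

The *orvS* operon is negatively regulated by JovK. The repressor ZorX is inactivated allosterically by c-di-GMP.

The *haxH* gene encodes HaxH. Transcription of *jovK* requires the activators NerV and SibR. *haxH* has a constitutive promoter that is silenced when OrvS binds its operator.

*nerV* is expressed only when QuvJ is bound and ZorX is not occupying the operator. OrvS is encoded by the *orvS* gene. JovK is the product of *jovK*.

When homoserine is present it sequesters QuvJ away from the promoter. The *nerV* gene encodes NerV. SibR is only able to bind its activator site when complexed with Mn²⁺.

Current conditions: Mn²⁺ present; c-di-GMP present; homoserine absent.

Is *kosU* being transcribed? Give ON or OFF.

OFF

Homoserine is absent, so QuvJ is active.
c-di-GMP is present, so ZorX is inactive.
No repressor is bound and QuvJ is active, so *nerV* is transcribed.
So NerV is produced and active.
Mn²⁺ is present, so SibR is active.
No repressor is bound and NerV and SibR are active, so *jovK* is transcribed.
So JovK is produced and active.
With repressor JovK bound, *orvS* is not transcribed.
So OrvS is not produced.
With no repressor bound, *haxH* is transcribed.
So HaxH is produced and active.
With repressor HaxH bound, *kosU* is not transcribed.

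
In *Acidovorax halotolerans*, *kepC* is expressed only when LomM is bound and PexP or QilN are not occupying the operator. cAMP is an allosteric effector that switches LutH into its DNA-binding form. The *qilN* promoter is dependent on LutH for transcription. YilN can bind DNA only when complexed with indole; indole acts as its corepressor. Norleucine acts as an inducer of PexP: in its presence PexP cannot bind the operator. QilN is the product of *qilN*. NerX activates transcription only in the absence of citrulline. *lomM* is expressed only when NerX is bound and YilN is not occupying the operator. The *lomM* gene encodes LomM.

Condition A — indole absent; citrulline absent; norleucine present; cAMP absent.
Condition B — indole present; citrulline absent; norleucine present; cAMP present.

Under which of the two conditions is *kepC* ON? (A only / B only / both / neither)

A only

Condition A:
Indole is absent, so YilN is inactive.
Citrulline is absent, so NerX is active.
No repressor is bound and NerX is active, so *lomM* is transcribed.
So LomM is produced and active.
Norleucine is present, so PexP is inactive.
cAMP is absent, so LutH is inactive.
Required activator LutH is absent, so *qilN* is not transcribed.
So QilN is not produced.
No repressor is bound and LomM is active, so *kepC* is transcribed.
→ *kepC* is ON in A.
Condition B:
Indole is present, so YilN is active.
Citrulline is absent, so NerX is active.
With repressor YilN bound, *lomM* is not transcribed.
So LomM is not produced.
Norleucine is present, so PexP is inactive.
cAMP is present, so LutH is active.
No repressor is bound and LutH is active, so *qilN* is transcribed.
So QilN is produced and active.
With repressor QilN bound, *kepC* is not transcribed.
→ *kepC* is OFF in B.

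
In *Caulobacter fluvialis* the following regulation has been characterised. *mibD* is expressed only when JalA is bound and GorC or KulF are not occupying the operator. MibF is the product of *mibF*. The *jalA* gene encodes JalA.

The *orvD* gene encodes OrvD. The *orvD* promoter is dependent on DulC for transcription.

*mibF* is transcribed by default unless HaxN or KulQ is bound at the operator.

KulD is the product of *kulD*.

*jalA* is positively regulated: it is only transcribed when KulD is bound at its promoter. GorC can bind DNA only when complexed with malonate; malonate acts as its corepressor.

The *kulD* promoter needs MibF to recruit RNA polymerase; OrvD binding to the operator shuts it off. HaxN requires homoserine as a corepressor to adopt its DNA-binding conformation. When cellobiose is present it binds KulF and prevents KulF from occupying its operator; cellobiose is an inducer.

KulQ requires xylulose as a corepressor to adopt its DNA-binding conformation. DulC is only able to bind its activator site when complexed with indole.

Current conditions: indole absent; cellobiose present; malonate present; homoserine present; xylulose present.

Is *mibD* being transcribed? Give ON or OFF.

Malonate is present, so GorC is active.
Homoserine is present, so HaxN is active.
Xylulose is present, so KulQ is active.
With repressor HaxN bound, *mibF* is not transcribed.
So MibF is not produced.
Indole is absent, so DulC is inactive.
Required activator DulC is absent, so *orvD* is not transcribed.
So OrvD is not produced.
Required activator MibF is absent, so *kulD* is not transcribed.
So KulD is not produced.
Required activator KulD is absent, so *jalA* is not transcribed.
So JalA is not produced.
Cellobiose is present, so KulF is inactive.
With repressor GorC bound, *mibD* is not transcribed.

OFF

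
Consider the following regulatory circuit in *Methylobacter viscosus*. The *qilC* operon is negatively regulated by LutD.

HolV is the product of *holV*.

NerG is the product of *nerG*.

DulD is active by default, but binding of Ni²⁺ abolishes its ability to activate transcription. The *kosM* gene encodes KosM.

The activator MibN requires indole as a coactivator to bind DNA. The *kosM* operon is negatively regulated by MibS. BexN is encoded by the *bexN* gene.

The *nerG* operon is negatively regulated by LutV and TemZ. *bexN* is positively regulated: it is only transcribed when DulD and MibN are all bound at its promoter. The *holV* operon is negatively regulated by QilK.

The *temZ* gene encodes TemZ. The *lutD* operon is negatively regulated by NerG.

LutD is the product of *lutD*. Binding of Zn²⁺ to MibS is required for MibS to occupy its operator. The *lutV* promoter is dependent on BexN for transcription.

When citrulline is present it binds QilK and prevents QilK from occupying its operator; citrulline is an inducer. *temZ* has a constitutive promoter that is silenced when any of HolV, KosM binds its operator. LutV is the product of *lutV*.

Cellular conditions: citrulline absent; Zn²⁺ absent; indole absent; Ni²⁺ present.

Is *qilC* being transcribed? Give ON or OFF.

Ni²⁺ is present, so DulD is inactive.
Indole is absent, so MibN is inactive.
Required activator DulD is absent, so *bexN* is not transcribed.
So BexN is not produced.
Required activator BexN is absent, so *lutV* is not transcribed.
So LutV is not produced.
Citrulline is absent, so QilK is active.
With repressor QilK bound, *holV* is not transcribed.
So HolV is not produced.
Zn²⁺ is absent, so MibS is inactive.
With no repressor bound, *kosM* is transcribed.
So KosM is produced and active.
With repressor KosM bound, *temZ* is not transcribed.
So TemZ is not produced.
With no repressor bound, *nerG* is transcribed.
So NerG is produced and active.
With repressor NerG bound, *lutD* is not transcribed.
So LutD is not produced.
With no repressor bound, *qilC* is transcribed.

ON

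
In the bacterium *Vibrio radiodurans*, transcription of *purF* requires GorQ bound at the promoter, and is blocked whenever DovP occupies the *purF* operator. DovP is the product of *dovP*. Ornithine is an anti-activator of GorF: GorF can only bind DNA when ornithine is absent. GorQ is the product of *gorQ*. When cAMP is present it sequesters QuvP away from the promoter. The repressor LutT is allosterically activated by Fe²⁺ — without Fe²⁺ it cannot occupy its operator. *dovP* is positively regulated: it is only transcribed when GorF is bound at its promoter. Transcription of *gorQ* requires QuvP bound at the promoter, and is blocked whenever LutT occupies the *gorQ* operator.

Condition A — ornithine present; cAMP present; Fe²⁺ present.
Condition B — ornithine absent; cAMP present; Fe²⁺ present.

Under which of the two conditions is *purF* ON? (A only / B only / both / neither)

Condition A:
Ornithine is present, so GorF is inactive.
Required activator GorF is absent, so *dovP* is not transcribed.
So DovP is not produced.
cAMP is present, so QuvP is inactive.
Fe²⁺ is present, so LutT is active.
With repressor LutT bound, *gorQ* is not transcribed.
So GorQ is not produced.
Required activator GorQ is absent, so *purF* is not transcribed.
→ *purF* is OFF in A.
Condition B:
Ornithine is absent, so GorF is active.
No repressor is bound and GorF is active, so *dovP* is transcribed.
So DovP is produced and active.
cAMP is present, so QuvP is inactive.
Fe²⁺ is present, so LutT is active.
With repressor LutT bound, *gorQ* is not transcribed.
So GorQ is not produced.
With repressor DovP bound, *purF* is not transcribed.
→ *purF* is OFF in B.

neither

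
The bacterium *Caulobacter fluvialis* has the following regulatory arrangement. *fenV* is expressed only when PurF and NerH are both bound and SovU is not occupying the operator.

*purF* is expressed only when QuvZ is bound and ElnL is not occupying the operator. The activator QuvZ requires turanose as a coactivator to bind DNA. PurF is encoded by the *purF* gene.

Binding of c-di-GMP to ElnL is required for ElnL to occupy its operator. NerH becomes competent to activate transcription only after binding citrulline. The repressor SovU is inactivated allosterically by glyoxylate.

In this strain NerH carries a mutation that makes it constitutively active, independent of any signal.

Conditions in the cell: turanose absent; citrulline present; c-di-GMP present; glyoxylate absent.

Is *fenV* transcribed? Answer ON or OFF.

OFF

Turanose is absent, so QuvZ is inactive.
c-di-GMP is present, so ElnL is active.
With repressor ElnL bound, *purF* is not transcribed.
So PurF is not produced.
NerH is constitutively active in this strain.
Glyoxylate is absent, so SovU is active.
With repressor SovU bound, *fenV* is not transcribed.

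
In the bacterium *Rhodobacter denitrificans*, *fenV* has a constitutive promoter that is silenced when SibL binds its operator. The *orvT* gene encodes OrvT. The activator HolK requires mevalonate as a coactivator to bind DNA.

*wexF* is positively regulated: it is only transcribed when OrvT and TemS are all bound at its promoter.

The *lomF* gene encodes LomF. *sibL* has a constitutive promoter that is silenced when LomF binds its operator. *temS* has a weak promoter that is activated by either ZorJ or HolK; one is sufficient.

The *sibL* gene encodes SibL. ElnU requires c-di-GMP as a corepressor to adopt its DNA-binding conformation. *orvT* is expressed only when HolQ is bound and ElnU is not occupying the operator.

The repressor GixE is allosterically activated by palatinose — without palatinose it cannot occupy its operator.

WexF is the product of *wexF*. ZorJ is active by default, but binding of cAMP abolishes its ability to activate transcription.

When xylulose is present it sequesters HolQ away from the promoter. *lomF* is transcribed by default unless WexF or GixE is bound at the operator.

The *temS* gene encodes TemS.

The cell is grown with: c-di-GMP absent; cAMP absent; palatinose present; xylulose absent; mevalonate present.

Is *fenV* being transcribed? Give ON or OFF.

OFF

c-di-GMP is absent, so ElnU is inactive.
Xylulose is absent, so HolQ is active.
No repressor is bound and HolQ is active, so *orvT* is transcribed.
So OrvT is produced and active.
cAMP is absent, so ZorJ is active.
Mevalonate is present, so HolK is active.
Activator ZorJ is present, so *temS* is transcribed.
So TemS is produced and active.
No repressor is bound and OrvT and TemS are active, so *wexF* is transcribed.
So WexF is produced and active.
Palatinose is present, so GixE is active.
With repressor WexF bound, *lomF* is not transcribed.
So LomF is not produced.
With no repressor bound, *sibL* is transcribed.
So SibL is produced and active.
With repressor SibL bound, *fenV* is not transcribed.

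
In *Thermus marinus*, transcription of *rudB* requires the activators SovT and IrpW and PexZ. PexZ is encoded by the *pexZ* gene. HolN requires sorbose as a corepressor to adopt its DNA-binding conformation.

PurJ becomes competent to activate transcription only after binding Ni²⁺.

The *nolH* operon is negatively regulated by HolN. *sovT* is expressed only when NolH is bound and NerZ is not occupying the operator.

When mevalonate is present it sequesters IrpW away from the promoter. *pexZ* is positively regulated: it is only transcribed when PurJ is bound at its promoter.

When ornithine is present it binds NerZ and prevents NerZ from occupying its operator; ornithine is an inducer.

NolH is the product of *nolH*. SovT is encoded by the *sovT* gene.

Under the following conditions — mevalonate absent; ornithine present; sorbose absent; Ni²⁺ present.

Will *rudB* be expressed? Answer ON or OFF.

Ornithine is present, so NerZ is inactive.
Sorbose is absent, so HolN is inactive.
With no repressor bound, *nolH* is transcribed.
So NolH is produced and active.
No repressor is bound and NolH is active, so *sovT* is transcribed.
So SovT is produced and active.
Mevalonate is absent, so IrpW is active.
Ni²⁺ is present, so PurJ is active.
No repressor is bound and PurJ is active, so *pexZ* is transcribed.
So PexZ is produced and active.
No repressor is bound and SovT and IrpW and PexZ are active, so *rudB* is transcribed.

ON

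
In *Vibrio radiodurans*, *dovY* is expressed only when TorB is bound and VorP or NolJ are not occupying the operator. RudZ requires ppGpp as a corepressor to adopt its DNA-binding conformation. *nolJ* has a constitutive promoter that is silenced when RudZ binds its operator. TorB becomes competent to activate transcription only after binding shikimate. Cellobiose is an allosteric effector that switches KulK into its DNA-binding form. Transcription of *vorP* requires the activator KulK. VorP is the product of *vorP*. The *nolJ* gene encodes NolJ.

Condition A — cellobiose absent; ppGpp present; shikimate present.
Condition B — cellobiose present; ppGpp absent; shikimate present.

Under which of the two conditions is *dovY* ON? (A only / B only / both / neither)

Condition A:
Cellobiose is absent, so KulK is inactive.
Required activator KulK is absent, so *vorP* is not transcribed.
So VorP is not produced.
ppGpp is present, so RudZ is active.
With repressor RudZ bound, *nolJ* is not transcribed.
So NolJ is not produced.
Shikimate is present, so TorB is active.
No repressor is bound and TorB is active, so *dovY* is transcribed.
→ *dovY* is ON in A.
Condition B:
Cellobiose is present, so KulK is active.
No repressor is bound and KulK is active, so *vorP* is transcribed.
So VorP is produced and active.
ppGpp is absent, so RudZ is inactive.
With no repressor bound, *nolJ* is transcribed.
So NolJ is produced and active.
Shikimate is present, so TorB is active.
With repressor VorP bound, *dovY* is not transcribed.
→ *dovY* is OFF in B.

A only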